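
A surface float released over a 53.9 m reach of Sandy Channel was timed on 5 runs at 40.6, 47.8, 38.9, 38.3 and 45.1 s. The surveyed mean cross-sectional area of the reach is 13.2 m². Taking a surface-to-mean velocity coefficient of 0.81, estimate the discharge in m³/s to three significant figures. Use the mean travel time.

13.7 m³/s

t̄ = (40.6 + 47.8 + 38.9 + 38.3 + 45.1) / 5 = 42.14 s
v_surface = L / t̄ = 53.9 / 42.14 = 1.279 m/s
v_mean = 0.81 × 1.279 = 1.036 m/s
Q = A × v_mean = 13.2 × 1.036 = 13.68 m³/s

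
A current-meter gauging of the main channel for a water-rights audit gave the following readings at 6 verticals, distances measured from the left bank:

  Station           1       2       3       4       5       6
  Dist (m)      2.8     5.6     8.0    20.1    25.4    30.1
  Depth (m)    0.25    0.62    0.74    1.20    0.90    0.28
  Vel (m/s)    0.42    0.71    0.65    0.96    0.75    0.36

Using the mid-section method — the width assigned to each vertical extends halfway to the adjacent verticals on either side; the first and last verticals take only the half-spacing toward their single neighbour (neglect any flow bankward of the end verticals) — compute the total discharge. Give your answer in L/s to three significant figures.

w_1 = (5.6 − 2.8)/2 = 1.4 m; q_1 = 0.42 × 0.25 × 1.4 = 0.1470 m³/s
w_2 = (8.0 − 2.8)/2 = 2.6 m; q_2 = 0.71 × 0.62 × 2.6 = 1.145 m³/s
w_3 = (20.1 − 5.6)/2 = 7.25 m; q_3 = 0.65 × 0.74 × 7.25 = 3.487 m³/s
w_4 = (25.4 − 8.0)/2 = 8.7 m; q_4 = 0.96 × 1.20 × 8.7 = 10.02 m³/s
w_5 = (30.1 − 20.1)/2 = 5 m; q_5 = 0.75 × 0.90 × 5 = 3.375 m³/s
w_6 = (30.1 − 25.4)/2 = 2.35 m; q_6 = 0.36 × 0.28 × 2.35 = 0.2369 m³/s
Q = Σ qᵢ = 18.41 m³/s
= 18.41 × 1000 = 18410 L/s

18400 L/s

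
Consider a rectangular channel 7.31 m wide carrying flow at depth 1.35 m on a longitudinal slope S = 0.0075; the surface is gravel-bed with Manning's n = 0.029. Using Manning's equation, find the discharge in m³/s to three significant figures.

A = b·y = 7.31 × 1.35 = 9.869 m²
P = b + 2y = 7.31 + 2×1.35 = 10.01 m
R = A/P = 9.869/10.01 = 0.9859 m
Q = (1/n)·A·R^(2/3)·S^(1/2) = (1/0.029) × 9.869 × 0.9859^(2/3) × 0.0075^(1/2) = 29.19 m³/s

29.2 m³/s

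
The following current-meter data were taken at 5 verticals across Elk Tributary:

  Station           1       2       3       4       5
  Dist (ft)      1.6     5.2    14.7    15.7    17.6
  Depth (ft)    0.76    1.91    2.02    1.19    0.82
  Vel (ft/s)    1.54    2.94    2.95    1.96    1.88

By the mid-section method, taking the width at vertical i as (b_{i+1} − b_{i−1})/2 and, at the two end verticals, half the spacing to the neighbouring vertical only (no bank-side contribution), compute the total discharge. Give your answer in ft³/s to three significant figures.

w_1 = (5.2 − 1.6)/2 = 1.8 ft; q_1 = 1.54 × 0.76 × 1.8 = 2.107 ft³/s
w_2 = (14.7 − 1.6)/2 = 6.55 ft; q_2 = 2.94 × 1.91 × 6.55 = 36.78 ft³/s
w_3 = (15.7 − 5.2)/2 = 5.25 ft; q_3 = 2.95 × 2.02 × 5.25 = 31.28 ft³/s
w_4 = (17.6 − 14.7)/2 = 1.45 ft; q_4 = 1.96 × 1.19 × 1.45 = 3.382 ft³/s
w_5 = (17.6 − 15.7)/2 = 0.95 ft; q_5 = 1.88 × 0.82 × 0.95 = 1.465 ft³/s
Q = Σ qᵢ = 75.02 ft³/s

75.0 ft³/s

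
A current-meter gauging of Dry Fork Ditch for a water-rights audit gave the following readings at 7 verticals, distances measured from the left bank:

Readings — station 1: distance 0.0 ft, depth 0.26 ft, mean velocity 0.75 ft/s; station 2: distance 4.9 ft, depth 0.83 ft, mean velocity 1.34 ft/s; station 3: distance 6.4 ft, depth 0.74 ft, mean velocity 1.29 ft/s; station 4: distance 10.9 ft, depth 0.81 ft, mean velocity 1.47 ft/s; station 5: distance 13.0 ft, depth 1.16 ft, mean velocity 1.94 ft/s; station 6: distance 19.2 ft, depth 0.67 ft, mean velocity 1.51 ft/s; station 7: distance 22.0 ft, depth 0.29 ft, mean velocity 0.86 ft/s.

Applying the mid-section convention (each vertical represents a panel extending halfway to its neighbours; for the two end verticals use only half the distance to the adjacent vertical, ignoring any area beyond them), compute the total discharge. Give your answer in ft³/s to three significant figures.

25.1 ft³/s

w_1 = (4.9 − 0.0)/2 = 2.45 ft; q_1 = 0.75 × 0.26 × 2.45 = 0.4778 ft³/s
w_2 = (6.4 − 0.0)/2 = 3.2 ft; q_2 = 1.34 × 0.83 × 3.2 = 3.559 ft³/s
w_3 = (10.9 − 4.9)/2 = 3 ft; q_3 = 1.29 × 0.74 × 3 = 2.864 ft³/s
w_4 = (13.0 − 6.4)/2 = 3.3 ft; q_4 = 1.47 × 0.81 × 3.3 = 3.929 ft³/s
w_5 = (19.2 − 10.9)/2 = 4.15 ft; q_5 = 1.94 × 1.16 × 4.15 = 9.339 ft³/s
w_6 = (22.0 − 13.0)/2 = 4.5 ft; q_6 = 1.51 × 0.67 × 4.5 = 4.553 ft³/s
w_7 = (22.0 − 19.2)/2 = 1.4 ft; q_7 = 0.86 × 0.29 × 1.4 = 0.3492 ft³/s
Q = Σ qᵢ = 25.07 ft³/s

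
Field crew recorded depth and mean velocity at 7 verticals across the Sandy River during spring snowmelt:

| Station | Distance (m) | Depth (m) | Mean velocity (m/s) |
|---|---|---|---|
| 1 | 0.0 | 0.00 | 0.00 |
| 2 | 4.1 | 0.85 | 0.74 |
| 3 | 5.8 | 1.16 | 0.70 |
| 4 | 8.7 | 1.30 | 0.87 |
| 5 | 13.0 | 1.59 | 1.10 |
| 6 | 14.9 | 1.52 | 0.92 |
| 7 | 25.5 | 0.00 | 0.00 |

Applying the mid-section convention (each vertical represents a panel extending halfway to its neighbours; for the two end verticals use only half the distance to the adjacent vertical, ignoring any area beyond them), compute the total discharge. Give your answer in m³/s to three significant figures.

21.9 m³/s

w_2 = (5.8 − 0.0)/2 = 2.9 m; q_2 = 0.74 × 0.85 × 2.9 = 1.824 m³/s
w_3 = (8.7 − 4.1)/2 = 2.3 m; q_3 = 0.70 × 1.16 × 2.3 = 1.868 m³/s
w_4 = (13.0 − 5.8)/2 = 3.6 m; q_4 = 0.87 × 1.30 × 3.6 = 4.072 m³/s
w_5 = (14.9 − 8.7)/2 = 3.1 m; q_5 = 1.10 × 1.59 × 3.1 = 5.422 m³/s
w_6 = (25.5 − 13.0)/2 = 6.25 m; q_6 = 0.92 × 1.52 × 6.25 = 8.740 m³/s
Stations 1, 7 contribute zero (depth or velocity is 0).
Q = Σ qᵢ = 21.93 m³/s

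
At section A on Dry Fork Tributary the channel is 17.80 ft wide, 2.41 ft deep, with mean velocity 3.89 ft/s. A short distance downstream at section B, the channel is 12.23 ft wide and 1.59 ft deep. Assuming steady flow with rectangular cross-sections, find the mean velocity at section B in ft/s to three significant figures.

8.58 ft/s

Q = A₁V₁ = (17.80×2.41) × 3.89 = 166.9 ft³/s
A₂ = 12.23 × 1.59 = 19.45 ft²
V₂ = Q/A₂ = 166.9/19.45 = 8.581 ft/s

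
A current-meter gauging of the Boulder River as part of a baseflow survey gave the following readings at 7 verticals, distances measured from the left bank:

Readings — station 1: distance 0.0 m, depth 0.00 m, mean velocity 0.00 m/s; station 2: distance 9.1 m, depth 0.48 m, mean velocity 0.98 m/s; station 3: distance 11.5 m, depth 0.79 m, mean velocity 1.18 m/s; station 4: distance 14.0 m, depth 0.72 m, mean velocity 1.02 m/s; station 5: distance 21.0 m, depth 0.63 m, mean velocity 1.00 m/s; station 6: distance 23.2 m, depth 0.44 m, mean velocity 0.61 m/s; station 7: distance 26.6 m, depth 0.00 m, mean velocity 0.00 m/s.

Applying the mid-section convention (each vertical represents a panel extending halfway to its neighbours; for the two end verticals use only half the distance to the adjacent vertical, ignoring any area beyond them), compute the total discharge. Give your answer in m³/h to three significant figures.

w_2 = (11.5 − 0.0)/2 = 5.75 m; q_2 = 0.98 × 0.48 × 5.75 = 2.705 m³/s
w_3 = (14.0 − 9.1)/2 = 2.45 m; q_3 = 1.18 × 0.79 × 2.45 = 2.284 m³/s
w_4 = (21.0 − 11.5)/2 = 4.75 m; q_4 = 1.02 × 0.72 × 4.75 = 3.488 m³/s
w_5 = (23.2 − 14.0)/2 = 4.6 m; q_5 = 1.00 × 0.63 × 4.6 = 2.898 m³/s
w_6 = (26.6 − 21.0)/2 = 2.8 m; q_6 = 0.61 × 0.44 × 2.8 = 0.7515 m³/s
Stations 1, 7 contribute zero (depth or velocity is 0).
Q = Σ qᵢ = 12.13 m³/s
= 12.13 × 3600 = 43660 m³/h

43700 m³/h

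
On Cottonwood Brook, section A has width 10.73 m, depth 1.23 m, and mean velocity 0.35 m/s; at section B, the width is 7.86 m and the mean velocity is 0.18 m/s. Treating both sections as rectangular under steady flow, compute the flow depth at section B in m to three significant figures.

Q = A₁V₁ = (10.73×1.23) × 0.35 = 4.619 m³/s
d₂ = Q/(b₂ V₂) = 4.619/(7.86×0.18) = 3.265 m

3.26 m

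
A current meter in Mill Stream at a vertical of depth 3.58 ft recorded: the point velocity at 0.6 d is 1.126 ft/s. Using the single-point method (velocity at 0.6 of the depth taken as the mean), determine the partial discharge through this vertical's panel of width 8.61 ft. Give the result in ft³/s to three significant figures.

34.7 ft³/s

v̄ = v₀.₆ = 1.126 ft/s
q = v̄ × d × w = 1.126 × 3.58 × 8.61 = 34.71 ft³/s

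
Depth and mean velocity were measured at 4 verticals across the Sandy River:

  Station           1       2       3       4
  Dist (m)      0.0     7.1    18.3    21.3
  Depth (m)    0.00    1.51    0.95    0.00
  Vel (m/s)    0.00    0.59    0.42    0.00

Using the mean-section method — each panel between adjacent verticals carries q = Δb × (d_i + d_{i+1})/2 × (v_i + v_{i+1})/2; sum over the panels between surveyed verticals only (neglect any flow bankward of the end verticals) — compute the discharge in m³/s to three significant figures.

Panel 1-2: Δb = 7.1 m, d̄ = (0.00+1.51)/2 = 0.755, v̄ = (0.00+0.59)/2 = 0.295 → q = 7.1×0.755×0.295 = 1.581 m³/s
Panel 2-3: Δb = 11.2 m, d̄ = (1.51+0.95)/2 = 1.23, v̄ = (0.59+0.42)/2 = 0.505 → q = 11.2×1.23×0.505 = 6.957 m³/s
Panel 3-4: Δb = 3 m, d̄ = (0.95+0.00)/2 = 0.475, v̄ = (0.42+0.00)/2 = 0.21 → q = 3×0.475×0.21 = 0.2993 m³/s
Q = Σ q = 8.837 m³/s

8.84 m³/s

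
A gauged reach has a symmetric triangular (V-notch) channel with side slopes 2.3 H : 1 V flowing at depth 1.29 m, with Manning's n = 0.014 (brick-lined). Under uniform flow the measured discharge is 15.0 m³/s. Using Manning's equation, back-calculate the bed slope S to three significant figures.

A = z·y² = 2.3×1.29² = 3.827 m²
P = 2y√(1+z²) = 2×1.29×√(1+2.3²) = 6.471 m
R = A/P = 3.827/6.471 = 0.5915 m
S = (Q·n / (1·A·R^(2/3)))² = (15.0×0.014 / (1×3.827×0.7047))² = 0.006063

0.00606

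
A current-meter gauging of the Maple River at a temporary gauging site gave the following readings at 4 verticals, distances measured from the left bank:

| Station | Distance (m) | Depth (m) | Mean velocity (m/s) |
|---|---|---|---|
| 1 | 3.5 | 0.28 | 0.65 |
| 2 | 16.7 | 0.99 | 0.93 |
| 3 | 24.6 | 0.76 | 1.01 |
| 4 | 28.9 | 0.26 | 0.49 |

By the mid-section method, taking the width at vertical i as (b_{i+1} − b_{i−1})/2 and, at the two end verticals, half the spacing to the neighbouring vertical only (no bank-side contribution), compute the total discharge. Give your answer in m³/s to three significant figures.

15.9 m³/s

w_1 = (16.7 − 3.5)/2 = 6.6 m; q_1 = 0.65 × 0.28 × 6.6 = 1.201 m³/s
w_2 = (24.6 − 3.5)/2 = 10.55 m; q_2 = 0.93 × 0.99 × 10.55 = 9.713 m³/s
w_3 = (28.9 − 16.7)/2 = 6.1 m; q_3 = 1.01 × 0.76 × 6.1 = 4.682 m³/s
w_4 = (28.9 − 24.6)/2 = 2.15 m; q_4 = 0.49 × 0.26 × 2.15 = 0.2739 m³/s
Q = Σ qᵢ = 15.87 m³/s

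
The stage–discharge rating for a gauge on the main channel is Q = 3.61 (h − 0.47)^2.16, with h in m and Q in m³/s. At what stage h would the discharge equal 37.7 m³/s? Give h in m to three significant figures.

3.43 m

h − h₀ = (Q/C)^(1/b) = (37.7/3.61)^(1/2.16) = 2.963 m
h = 0.47 + 2.963 = 3.433 m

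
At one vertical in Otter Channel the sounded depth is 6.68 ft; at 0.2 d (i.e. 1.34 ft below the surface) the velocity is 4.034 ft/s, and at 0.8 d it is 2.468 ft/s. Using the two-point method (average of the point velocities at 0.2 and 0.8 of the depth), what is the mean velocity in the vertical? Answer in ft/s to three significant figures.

v̄ = (4.034 + 2.468) / 2 = 3.251 ft/s

3.25 ft/s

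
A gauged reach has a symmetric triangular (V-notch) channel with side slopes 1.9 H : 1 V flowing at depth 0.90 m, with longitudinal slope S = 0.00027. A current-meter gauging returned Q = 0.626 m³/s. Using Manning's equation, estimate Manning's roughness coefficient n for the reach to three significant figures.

A = z·y² = 1.9×0.90² = 1.539 m²
P = 2y√(1+z²) = 2×0.90×√(1+1.9²) = 3.865 m
R = A/P = 1.539/3.865 = 0.3982 m
n = (1/Q)·A·R^(2/3)·S^(1/2) = (1/0.626) × 1.539 × 0.5413 × 0.01643 = 0.02187

0.0219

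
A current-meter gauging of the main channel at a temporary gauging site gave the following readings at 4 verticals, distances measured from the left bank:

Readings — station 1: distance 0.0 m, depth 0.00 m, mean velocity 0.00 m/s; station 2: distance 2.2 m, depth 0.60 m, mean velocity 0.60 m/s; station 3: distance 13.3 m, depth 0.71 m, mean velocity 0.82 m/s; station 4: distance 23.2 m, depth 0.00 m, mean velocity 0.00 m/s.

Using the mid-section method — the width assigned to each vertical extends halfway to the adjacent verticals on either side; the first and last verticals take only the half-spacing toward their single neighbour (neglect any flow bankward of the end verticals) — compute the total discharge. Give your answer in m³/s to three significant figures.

8.51 m³/s

w_2 = (13.3 − 0.0)/2 = 6.65 m; q_2 = 0.60 × 0.60 × 6.65 = 2.394 m³/s
w_3 = (23.2 − 2.2)/2 = 10.5 m; q_3 = 0.82 × 0.71 × 10.5 = 6.113 m³/s
Stations 1, 4 contribute zero (depth or velocity is 0).
Q = Σ qᵢ = 8.507 m³/s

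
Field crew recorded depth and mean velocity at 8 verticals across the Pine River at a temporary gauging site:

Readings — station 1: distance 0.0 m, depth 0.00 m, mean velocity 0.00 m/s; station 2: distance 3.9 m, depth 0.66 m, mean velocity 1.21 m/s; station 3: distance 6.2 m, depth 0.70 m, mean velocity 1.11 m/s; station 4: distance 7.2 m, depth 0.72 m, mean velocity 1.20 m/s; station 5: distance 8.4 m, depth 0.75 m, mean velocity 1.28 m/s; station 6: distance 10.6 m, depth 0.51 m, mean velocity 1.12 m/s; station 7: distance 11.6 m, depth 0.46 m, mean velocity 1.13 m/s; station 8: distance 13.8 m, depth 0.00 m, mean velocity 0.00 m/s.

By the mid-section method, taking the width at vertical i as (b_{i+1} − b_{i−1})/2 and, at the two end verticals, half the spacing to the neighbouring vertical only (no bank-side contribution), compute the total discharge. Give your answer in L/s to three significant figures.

8090 L/s

w_2 = (6.2 − 0.0)/2 = 3.1 m; q_2 = 1.21 × 0.66 × 3.1 = 2.476 m³/s
w_3 = (7.2 − 3.9)/2 = 1.65 m; q_3 = 1.11 × 0.70 × 1.65 = 1.282 m³/s
w_4 = (8.4 − 6.2)/2 = 1.1 m; q_4 = 1.20 × 0.72 × 1.1 = 0.9504 m³/s
w_5 = (10.6 − 7.2)/2 = 1.7 m; q_5 = 1.28 × 0.75 × 1.7 = 1.632 m³/s
w_6 = (11.6 − 8.4)/2 = 1.6 m; q_6 = 1.12 × 0.51 × 1.6 = 0.9139 m³/s
w_7 = (13.8 − 10.6)/2 = 1.6 m; q_7 = 1.13 × 0.46 × 1.6 = 0.8317 m³/s
Stations 1, 8 contribute zero (depth or velocity is 0).
Q = Σ qᵢ = 8.086 m³/s
= 8.086 × 1000 = 8086 L/s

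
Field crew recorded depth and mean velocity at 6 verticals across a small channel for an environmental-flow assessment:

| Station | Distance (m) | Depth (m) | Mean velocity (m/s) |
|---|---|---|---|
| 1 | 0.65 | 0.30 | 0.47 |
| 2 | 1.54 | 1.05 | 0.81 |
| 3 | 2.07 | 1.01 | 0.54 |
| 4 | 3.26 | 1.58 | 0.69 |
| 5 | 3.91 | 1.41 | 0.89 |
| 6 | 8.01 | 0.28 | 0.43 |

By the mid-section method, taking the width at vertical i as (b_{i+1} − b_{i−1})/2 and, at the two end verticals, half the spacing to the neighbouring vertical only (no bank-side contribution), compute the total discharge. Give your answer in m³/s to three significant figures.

5.37 m³/s

w_1 = (1.54 − 0.65)/2 = 0.445 m; q_1 = 0.47 × 0.30 × 0.445 = 0.06275 m³/s
w_2 = (2.07 − 0.65)/2 = 0.71 m; q_2 = 0.81 × 1.05 × 0.71 = 0.6039 m³/s
w_3 = (3.26 − 1.54)/2 = 0.86 m; q_3 = 0.54 × 1.01 × 0.86 = 0.4690 m³/s
w_4 = (3.91 − 2.07)/2 = 0.92 m; q_4 = 0.69 × 1.58 × 0.92 = 1.003 m³/s
w_5 = (8.01 − 3.26)/2 = 2.375 m; q_5 = 0.89 × 1.41 × 2.375 = 2.980 m³/s
w_6 = (8.01 − 3.91)/2 = 2.05 m; q_6 = 0.43 × 0.28 × 2.05 = 0.2468 m³/s
Q = Σ qᵢ = 5.366 m³/s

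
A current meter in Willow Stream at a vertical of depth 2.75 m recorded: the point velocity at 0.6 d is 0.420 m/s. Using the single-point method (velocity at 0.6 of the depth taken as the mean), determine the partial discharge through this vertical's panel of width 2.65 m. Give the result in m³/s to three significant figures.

3.06 m³/s

v̄ = v₀.₆ = 0.420 m/s
q = v̄ × d × w = 0.4200 × 2.75 × 2.65 = 3.061 m³/s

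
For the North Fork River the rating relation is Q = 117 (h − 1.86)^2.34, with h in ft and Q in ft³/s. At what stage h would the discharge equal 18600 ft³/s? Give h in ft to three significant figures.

10.6 ft

h − h₀ = (Q/C)^(1/b) = (18600/117)^(1/2.34) = 8.724 ft
h = 1.86 + 8.724 = 10.58 ft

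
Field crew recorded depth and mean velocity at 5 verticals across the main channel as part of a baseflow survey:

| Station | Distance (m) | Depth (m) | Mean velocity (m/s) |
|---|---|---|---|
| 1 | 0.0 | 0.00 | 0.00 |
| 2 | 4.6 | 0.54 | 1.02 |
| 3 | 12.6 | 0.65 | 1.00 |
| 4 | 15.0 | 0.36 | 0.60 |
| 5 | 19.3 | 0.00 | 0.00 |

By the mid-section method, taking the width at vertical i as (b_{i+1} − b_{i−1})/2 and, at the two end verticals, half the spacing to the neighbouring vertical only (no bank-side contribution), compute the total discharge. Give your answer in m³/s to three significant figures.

w_2 = (12.6 − 0.0)/2 = 6.3 m; q_2 = 1.02 × 0.54 × 6.3 = 3.470 m³/s
w_3 = (15.0 − 4.6)/2 = 5.2 m; q_3 = 1.00 × 0.65 × 5.2 = 3.380 m³/s
w_4 = (19.3 − 12.6)/2 = 3.35 m; q_4 = 0.60 × 0.36 × 3.35 = 0.7236 m³/s
Stations 1, 5 contribute zero (depth or velocity is 0).
Q = Σ qᵢ = 7.574 m³/s

7.57 m³/s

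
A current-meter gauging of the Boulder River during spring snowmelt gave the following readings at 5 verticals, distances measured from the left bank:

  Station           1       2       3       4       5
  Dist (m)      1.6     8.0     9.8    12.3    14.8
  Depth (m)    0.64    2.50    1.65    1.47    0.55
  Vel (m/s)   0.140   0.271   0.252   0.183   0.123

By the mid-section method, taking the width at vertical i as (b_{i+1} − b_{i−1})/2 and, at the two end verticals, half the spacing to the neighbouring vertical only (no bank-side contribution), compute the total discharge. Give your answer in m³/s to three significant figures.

w_1 = (8.0 − 1.6)/2 = 3.2 m; q_1 = 0.140 × 0.64 × 3.2 = 0.2867 m³/s
w_2 = (9.8 − 1.6)/2 = 4.1 m; q_2 = 0.271 × 2.50 × 4.1 = 2.778 m³/s
w_3 = (12.3 − 8.0)/2 = 2.15 m; q_3 = 0.252 × 1.65 × 2.15 = 0.8940 m³/s
w_4 = (14.8 − 9.8)/2 = 2.5 m; q_4 = 0.183 × 1.47 × 2.5 = 0.6725 m³/s
w_5 = (14.8 − 12.3)/2 = 1.25 m; q_5 = 0.123 × 0.55 × 1.25 = 0.08456 m³/s
Q = Σ qᵢ = 4.716 m³/s

4.72 m³/s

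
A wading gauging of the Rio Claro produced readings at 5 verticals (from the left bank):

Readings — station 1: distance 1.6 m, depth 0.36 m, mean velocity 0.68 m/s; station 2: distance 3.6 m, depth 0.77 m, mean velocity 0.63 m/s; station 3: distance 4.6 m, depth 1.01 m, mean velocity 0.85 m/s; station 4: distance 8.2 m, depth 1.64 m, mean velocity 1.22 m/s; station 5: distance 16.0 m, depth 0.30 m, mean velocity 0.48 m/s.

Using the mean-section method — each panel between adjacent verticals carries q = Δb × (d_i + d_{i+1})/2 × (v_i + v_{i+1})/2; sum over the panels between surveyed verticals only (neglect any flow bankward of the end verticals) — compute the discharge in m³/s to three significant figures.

Panel 1-2: Δb = 2 m, d̄ = (0.36+0.77)/2 = 0.565, v̄ = (0.68+0.63)/2 = 0.655 → q = 2×0.565×0.655 = 0.7402 m³/s
Panel 2-3: Δb = 1 m, d̄ = (0.77+1.01)/2 = 0.89, v̄ = (0.63+0.85)/2 = 0.74 → q = 1×0.89×0.74 = 0.6586 m³/s
Panel 3-4: Δb = 3.6 m, d̄ = (1.01+1.64)/2 = 1.325, v̄ = (0.85+1.22)/2 = 1.035 → q = 3.6×1.325×1.035 = 4.937 m³/s
Panel 4-5: Δb = 7.8 m, d̄ = (1.64+0.30)/2 = 0.97, v̄ = (1.22+0.48)/2 = 0.85 → q = 7.8×0.97×0.85 = 6.431 m³/s
Q = Σ q = 12.77 m³/s

12.8 m³/s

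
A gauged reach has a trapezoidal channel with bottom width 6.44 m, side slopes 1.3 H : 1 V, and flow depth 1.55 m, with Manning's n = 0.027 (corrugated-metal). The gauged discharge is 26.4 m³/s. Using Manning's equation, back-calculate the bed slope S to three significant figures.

A = (b + z·y)·y = (6.44 + 1.3×1.55)×1.55 = 13.11 m²
P = b + 2y√(1+z²) = 6.44 + 2×1.55×√(1+1.3²) = 11.52 m
R = A/P = 13.11/11.52 = 1.137 m
S = (Q·n / (1·A·R^(2/3)))² = (26.4×0.027 / (1×13.11×1.089))² = 0.002492

0.00249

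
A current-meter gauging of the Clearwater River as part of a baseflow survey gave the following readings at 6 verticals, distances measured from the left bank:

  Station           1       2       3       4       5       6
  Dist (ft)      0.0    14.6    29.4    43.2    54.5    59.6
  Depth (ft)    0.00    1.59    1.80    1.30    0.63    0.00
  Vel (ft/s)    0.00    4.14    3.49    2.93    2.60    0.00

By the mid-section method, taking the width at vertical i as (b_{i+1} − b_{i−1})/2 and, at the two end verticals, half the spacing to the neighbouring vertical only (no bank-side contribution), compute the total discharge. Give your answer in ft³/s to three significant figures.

248 ft³/s

w_2 = (29.4 − 0.0)/2 = 14.7 ft; q_2 = 4.14 × 1.59 × 14.7 = 96.76 ft³/s
w_3 = (43.2 − 14.6)/2 = 14.3 ft; q_3 = 3.49 × 1.80 × 14.3 = 89.83 ft³/s
w_4 = (54.5 − 29.4)/2 = 12.55 ft; q_4 = 2.93 × 1.30 × 12.55 = 47.80 ft³/s
w_5 = (59.6 − 43.2)/2 = 8.2 ft; q_5 = 2.60 × 0.63 × 8.2 = 13.43 ft³/s
Stations 1, 6 contribute zero (depth or velocity is 0).
Q = Σ qᵢ = 247.8 ft³/s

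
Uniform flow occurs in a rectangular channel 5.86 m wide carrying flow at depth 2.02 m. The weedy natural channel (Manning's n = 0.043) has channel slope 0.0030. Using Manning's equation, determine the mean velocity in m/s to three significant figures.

1.43 m/s

A = b·y = 5.86 × 2.02 = 11.84 m²
P = b + 2y = 5.86 + 2×2.02 = 9.900 m
R = A/P = 11.84/9.900 = 1.196 m
Q = (1/n)·A·R^(2/3)·S^(1/2) = (1/0.043) × 11.84 × 1.196^(2/3) × 0.0030^(1/2) = 16.99 m³/s
V = Q/A = 16.99/11.84 = 1.435 m/s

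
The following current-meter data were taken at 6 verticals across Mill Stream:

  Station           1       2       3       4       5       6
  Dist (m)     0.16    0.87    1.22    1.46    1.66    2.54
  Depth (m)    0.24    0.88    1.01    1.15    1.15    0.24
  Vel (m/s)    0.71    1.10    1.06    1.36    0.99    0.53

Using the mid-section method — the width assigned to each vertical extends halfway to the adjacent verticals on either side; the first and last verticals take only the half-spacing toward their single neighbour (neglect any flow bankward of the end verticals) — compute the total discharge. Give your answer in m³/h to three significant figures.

6860 m³/h

w_1 = (0.87 − 0.16)/2 = 0.355 m; q_1 = 0.71 × 0.24 × 0.355 = 0.06049 m³/s
w_2 = (1.22 − 0.16)/2 = 0.53 m; q_2 = 1.10 × 0.88 × 0.53 = 0.5130 m³/s
w_3 = (1.46 − 0.87)/2 = 0.295 m; q_3 = 1.06 × 1.01 × 0.295 = 0.3158 m³/s
w_4 = (1.66 − 1.22)/2 = 0.22 m; q_4 = 1.36 × 1.15 × 0.22 = 0.3441 m³/s
w_5 = (2.54 − 1.46)/2 = 0.54 m; q_5 = 0.99 × 1.15 × 0.54 = 0.6148 m³/s
w_6 = (2.54 − 1.66)/2 = 0.44 m; q_6 = 0.53 × 0.24 × 0.44 = 0.05597 m³/s
Q = Σ qᵢ = 1.904 m³/s
= 1.904 × 3600 = 6855 m³/h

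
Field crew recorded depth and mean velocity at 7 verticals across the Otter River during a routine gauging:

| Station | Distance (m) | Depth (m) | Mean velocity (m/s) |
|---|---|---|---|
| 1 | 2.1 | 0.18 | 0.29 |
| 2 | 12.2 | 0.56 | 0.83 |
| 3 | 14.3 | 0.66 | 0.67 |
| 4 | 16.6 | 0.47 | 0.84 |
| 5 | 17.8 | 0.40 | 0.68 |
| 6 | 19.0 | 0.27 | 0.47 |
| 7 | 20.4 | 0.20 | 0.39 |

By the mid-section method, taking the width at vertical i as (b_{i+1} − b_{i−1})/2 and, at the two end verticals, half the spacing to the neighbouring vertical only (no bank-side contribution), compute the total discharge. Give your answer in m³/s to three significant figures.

w_1 = (12.2 − 2.1)/2 = 5.05 m; q_1 = 0.29 × 0.18 × 5.05 = 0.2636 m³/s
w_2 = (14.3 − 2.1)/2 = 6.1 m; q_2 = 0.83 × 0.56 × 6.1 = 2.835 m³/s
w_3 = (16.6 − 12.2)/2 = 2.2 m; q_3 = 0.67 × 0.66 × 2.2 = 0.9728 m³/s
w_4 = (17.8 − 14.3)/2 = 1.75 m; q_4 = 0.84 × 0.47 × 1.75 = 0.6909 m³/s
w_5 = (19.0 − 16.6)/2 = 1.2 m; q_5 = 0.68 × 0.40 × 1.2 = 0.3264 m³/s
w_6 = (20.4 − 17.8)/2 = 1.3 m; q_6 = 0.47 × 0.27 × 1.3 = 0.1650 m³/s
w_7 = (20.4 − 19.0)/2 = 0.7 m; q_7 = 0.39 × 0.20 × 0.7 = 0.05460 m³/s
Q = Σ qᵢ = 5.309 m³/s

5.31 m³/s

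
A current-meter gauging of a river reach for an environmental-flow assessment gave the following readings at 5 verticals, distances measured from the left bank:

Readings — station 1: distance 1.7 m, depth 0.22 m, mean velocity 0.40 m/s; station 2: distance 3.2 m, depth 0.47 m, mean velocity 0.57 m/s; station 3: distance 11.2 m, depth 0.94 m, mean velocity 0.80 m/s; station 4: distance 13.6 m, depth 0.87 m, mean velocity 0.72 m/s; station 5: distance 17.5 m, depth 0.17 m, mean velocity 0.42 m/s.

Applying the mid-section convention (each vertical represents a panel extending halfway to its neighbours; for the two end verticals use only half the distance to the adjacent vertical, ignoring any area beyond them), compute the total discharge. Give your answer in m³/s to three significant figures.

w_1 = (3.2 − 1.7)/2 = 0.75 m; q_1 = 0.40 × 0.22 × 0.75 = 0.06600 m³/s
w_2 = (11.2 − 1.7)/2 = 4.75 m; q_2 = 0.57 × 0.47 × 4.75 = 1.273 m³/s
w_3 = (13.6 − 3.2)/2 = 5.2 m; q_3 = 0.80 × 0.94 × 5.2 = 3.910 m³/s
w_4 = (17.5 − 11.2)/2 = 3.15 m; q_4 = 0.72 × 0.87 × 3.15 = 1.973 m³/s
w_5 = (17.5 − 13.6)/2 = 1.95 m; q_5 = 0.42 × 0.17 × 1.95 = 0.1392 m³/s
Q = Σ qᵢ = 7.361 m³/s

7.36 m³/s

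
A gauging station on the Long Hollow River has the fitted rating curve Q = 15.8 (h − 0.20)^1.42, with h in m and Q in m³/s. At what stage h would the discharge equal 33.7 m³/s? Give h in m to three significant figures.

1.90 m

h − h₀ = (Q/C)^(1/b) = (33.7/15.8)^(1/1.42) = 1.705 m
h = 0.20 + 1.705 = 1.905 m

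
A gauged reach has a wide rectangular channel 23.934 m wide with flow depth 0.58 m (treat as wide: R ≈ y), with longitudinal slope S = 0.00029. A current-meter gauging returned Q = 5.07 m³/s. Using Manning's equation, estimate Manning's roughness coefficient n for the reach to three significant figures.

0.0324

A = b·y = 23.934 × 0.58 = 13.88 m²
Wide channel: R ≈ y = 0.58 m
n = (1/Q)·A·R^(2/3)·S^(1/2) = (1/5.07) × 13.88 × 0.6955 × 0.01703 = 0.03243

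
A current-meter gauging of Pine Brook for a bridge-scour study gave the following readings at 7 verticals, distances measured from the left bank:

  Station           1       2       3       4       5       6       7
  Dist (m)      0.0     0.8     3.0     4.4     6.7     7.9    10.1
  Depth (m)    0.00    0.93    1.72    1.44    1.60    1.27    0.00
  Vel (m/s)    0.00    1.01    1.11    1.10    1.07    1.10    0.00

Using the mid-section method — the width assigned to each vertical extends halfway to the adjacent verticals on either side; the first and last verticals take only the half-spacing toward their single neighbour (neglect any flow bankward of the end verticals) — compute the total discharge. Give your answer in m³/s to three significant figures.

13.1 m³/s

w_2 = (3.0 − 0.0)/2 = 1.5 m; q_2 = 1.01 × 0.93 × 1.5 = 1.409 m³/s
w_3 = (4.4 − 0.8)/2 = 1.8 m; q_3 = 1.11 × 1.72 × 1.8 = 3.437 m³/s
w_4 = (6.7 − 3.0)/2 = 1.85 m; q_4 = 1.10 × 1.44 × 1.85 = 2.930 m³/s
w_5 = (7.9 − 4.4)/2 = 1.75 m; q_5 = 1.07 × 1.60 × 1.75 = 2.996 m³/s
w_6 = (10.1 − 6.7)/2 = 1.7 m; q_6 = 1.10 × 1.27 × 1.7 = 2.375 m³/s
Stations 1, 7 contribute zero (depth or velocity is 0).
Q = Σ qᵢ = 13.15 m³/s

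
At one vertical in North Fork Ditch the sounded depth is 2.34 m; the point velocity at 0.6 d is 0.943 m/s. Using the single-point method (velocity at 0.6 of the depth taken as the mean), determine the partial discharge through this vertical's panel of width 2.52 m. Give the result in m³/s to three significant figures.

5.56 m³/s

v̄ = v₀.₆ = 0.943 m/s
q = v̄ × d × w = 0.9430 × 2.34 × 2.52 = 5.561 m³/s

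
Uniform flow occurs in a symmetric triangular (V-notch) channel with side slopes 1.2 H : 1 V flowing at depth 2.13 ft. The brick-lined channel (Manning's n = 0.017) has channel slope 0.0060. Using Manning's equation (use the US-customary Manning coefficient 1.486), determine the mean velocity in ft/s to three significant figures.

A = z·y² = 1.2×2.13² = 5.444 ft²
P = 2y√(1+z²) = 2×2.13×√(1+1.2²) = 6.654 ft
R = A/P = 5.444/6.654 = 0.8182 ft
Q = (1.486/n)·A·R^(2/3)·S^(1/2) = (1.486/0.017) × 5.444 × 0.8182^(2/3) × 0.0060^(1/2) = 32.25 ft³/s
V = Q/A = 32.25/5.444 = 5.923 ft/s

5.92 ft/s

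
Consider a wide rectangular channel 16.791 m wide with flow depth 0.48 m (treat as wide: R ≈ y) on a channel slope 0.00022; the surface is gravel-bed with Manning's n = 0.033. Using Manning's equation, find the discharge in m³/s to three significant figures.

A = b·y = 16.791 × 0.48 = 8.060 m²
Wide channel: R ≈ y = 0.48 m
Q = (1/n)·A·R^(2/3)·S^(1/2) = (1/0.033) × 8.060 × 0.4800^(2/3) × 0.00022^(1/2) = 2.221 m³/s

2.22 m³/s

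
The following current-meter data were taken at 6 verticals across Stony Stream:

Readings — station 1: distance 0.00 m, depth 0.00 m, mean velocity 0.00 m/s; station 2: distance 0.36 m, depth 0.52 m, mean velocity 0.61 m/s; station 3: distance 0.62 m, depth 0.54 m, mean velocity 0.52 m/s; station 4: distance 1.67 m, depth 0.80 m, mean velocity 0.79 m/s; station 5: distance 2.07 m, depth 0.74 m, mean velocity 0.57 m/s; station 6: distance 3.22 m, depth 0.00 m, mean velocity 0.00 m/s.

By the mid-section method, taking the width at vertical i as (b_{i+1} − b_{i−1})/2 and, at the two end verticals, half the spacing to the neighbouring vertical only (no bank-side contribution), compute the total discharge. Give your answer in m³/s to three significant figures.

w_2 = (0.62 − 0.00)/2 = 0.31 m; q_2 = 0.61 × 0.52 × 0.31 = 0.09833 m³/s
w_3 = (1.67 − 0.36)/2 = 0.655 m; q_3 = 0.52 × 0.54 × 0.655 = 0.1839 m³/s
w_4 = (2.07 − 0.62)/2 = 0.725 m; q_4 = 0.79 × 0.80 × 0.725 = 0.4582 m³/s
w_5 = (3.22 − 1.67)/2 = 0.775 m; q_5 = 0.57 × 0.74 × 0.775 = 0.3269 m³/s
Stations 1, 6 contribute zero (depth or velocity is 0).
Q = Σ qᵢ = 1.067 m³/s

1.07 m³/s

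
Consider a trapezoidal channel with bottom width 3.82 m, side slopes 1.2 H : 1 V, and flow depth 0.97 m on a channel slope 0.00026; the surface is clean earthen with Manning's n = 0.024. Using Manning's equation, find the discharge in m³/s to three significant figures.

2.57 m³/s

A = (b + z·y)·y = (3.82 + 1.2×0.97)×0.97 = 4.834 m²
P = b + 2y√(1+z²) = 3.82 + 2×0.97×√(1+1.2²) = 6.850 m
R = A/P = 4.834/6.850 = 0.7057 m
Q = (1/n)·A·R^(2/3)·S^(1/2) = (1/0.024) × 4.834 × 0.7057^(2/3) × 0.00026^(1/2) = 2.575 m³/s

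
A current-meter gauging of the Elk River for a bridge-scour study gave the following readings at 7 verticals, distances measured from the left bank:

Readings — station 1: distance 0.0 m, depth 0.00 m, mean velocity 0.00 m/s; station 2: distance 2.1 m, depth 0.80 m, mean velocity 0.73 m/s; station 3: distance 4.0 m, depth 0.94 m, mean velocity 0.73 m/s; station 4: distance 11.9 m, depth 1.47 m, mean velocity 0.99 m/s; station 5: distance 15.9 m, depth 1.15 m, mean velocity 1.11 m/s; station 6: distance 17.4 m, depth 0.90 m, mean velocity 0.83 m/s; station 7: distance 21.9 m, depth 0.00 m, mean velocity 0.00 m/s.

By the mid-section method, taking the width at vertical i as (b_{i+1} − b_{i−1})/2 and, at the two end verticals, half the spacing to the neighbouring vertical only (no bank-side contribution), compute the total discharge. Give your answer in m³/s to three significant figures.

w_2 = (4.0 − 0.0)/2 = 2 m; q_2 = 0.73 × 0.80 × 2 = 1.168 m³/s
w_3 = (11.9 − 2.1)/2 = 4.9 m; q_3 = 0.73 × 0.94 × 4.9 = 3.362 m³/s
w_4 = (15.9 − 4.0)/2 = 5.95 m; q_4 = 0.99 × 1.47 × 5.95 = 8.659 m³/s
w_5 = (17.4 − 11.9)/2 = 2.75 m; q_5 = 1.11 × 1.15 × 2.75 = 3.510 m³/s
w_6 = (21.9 − 15.9)/2 = 3 m; q_6 = 0.83 × 0.90 × 3 = 2.241 m³/s
Stations 1, 7 contribute zero (depth or velocity is 0).
Q = Σ qᵢ = 18.94 m³/s

18.9 m³/s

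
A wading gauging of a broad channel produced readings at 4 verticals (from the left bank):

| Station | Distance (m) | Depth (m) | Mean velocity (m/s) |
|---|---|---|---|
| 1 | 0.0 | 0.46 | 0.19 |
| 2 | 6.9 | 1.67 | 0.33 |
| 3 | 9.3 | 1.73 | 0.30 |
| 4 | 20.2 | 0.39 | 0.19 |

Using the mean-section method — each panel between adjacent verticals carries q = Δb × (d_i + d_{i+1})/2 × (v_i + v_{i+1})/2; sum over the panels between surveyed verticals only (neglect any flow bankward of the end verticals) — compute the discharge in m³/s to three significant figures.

Panel 1-2: Δb = 6.9 m, d̄ = (0.46+1.67)/2 = 1.065, v̄ = (0.19+0.33)/2 = 0.26 → q = 6.9×1.065×0.26 = 1.911 m³/s
Panel 2-3: Δb = 2.4 m, d̄ = (1.67+1.73)/2 = 1.7, v̄ = (0.33+0.30)/2 = 0.315 → q = 2.4×1.7×0.315 = 1.285 m³/s
Panel 3-4: Δb = 10.9 m, d̄ = (1.73+0.39)/2 = 1.06, v̄ = (0.30+0.19)/2 = 0.245 → q = 10.9×1.06×0.245 = 2.831 m³/s
Q = Σ q = 6.027 m³/s

6.03 m³/s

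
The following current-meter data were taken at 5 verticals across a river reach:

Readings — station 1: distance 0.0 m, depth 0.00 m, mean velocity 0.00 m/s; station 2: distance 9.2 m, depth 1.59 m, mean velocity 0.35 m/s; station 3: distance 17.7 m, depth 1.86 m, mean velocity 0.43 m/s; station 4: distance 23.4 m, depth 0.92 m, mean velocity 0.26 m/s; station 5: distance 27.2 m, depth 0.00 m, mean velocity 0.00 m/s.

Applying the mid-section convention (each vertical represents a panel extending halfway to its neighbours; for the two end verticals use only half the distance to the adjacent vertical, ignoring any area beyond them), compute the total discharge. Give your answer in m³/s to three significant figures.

11.7 m³/s

w_2 = (17.7 − 0.0)/2 = 8.85 m; q_2 = 0.35 × 1.59 × 8.85 = 4.925 m³/s
w_3 = (23.4 − 9.2)/2 = 7.1 m; q_3 = 0.43 × 1.86 × 7.1 = 5.679 m³/s
w_4 = (27.2 − 17.7)/2 = 4.75 m; q_4 = 0.26 × 0.92 × 4.75 = 1.136 m³/s
Stations 1, 5 contribute zero (depth or velocity is 0).
Q = Σ qᵢ = 11.74 m³/s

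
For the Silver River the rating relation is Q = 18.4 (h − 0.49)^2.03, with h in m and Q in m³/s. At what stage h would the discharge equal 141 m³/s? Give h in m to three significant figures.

3.22 m

h − h₀ = (Q/C)^(1/b) = (141/18.4)^(1/2.03) = 2.727 m
h = 0.49 + 2.727 = 3.217 m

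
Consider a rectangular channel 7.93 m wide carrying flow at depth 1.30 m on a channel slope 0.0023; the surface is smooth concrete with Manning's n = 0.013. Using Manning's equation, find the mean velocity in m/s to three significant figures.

3.64 m/s

A = b·y = 7.93 × 1.30 = 10.31 m²
P = b + 2y = 7.93 + 2×1.30 = 10.53 m
R = A/P = 10.31/10.53 = 0.9790 m
Q = (1/n)·A·R^(2/3)·S^(1/2) = (1/0.013) × 10.31 × 0.9790^(2/3) × 0.0023^(1/2) = 37.50 m³/s
V = Q/A = 37.50/10.31 = 3.637 m/s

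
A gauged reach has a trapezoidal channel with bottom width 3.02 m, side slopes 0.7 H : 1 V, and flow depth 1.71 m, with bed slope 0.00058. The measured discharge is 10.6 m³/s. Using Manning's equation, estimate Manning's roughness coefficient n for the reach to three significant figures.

0.0164

A = (b + z·y)·y = (3.02 + 0.7×1.71)×1.71 = 7.211 m²
P = b + 2y√(1+z²) = 3.02 + 2×1.71×√(1+0.7²) = 7.195 m
R = A/P = 7.211/7.195 = 1.002 m
n = (1/Q)·A·R^(2/3)·S^(1/2) = (1/10.6) × 7.211 × 1.002 × 0.02408 = 0.01641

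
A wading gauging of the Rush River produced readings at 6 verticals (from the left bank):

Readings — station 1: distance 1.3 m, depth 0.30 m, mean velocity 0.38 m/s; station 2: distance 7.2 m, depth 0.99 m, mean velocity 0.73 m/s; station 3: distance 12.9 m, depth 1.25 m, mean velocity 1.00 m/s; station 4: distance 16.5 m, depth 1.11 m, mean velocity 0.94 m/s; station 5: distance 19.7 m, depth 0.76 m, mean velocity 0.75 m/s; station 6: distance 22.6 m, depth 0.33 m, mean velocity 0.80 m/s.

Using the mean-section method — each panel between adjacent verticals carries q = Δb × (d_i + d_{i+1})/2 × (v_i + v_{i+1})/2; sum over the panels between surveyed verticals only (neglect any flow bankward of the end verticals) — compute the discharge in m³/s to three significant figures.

Panel 1-2: Δb = 5.9 m, d̄ = (0.30+0.99)/2 = 0.645, v̄ = (0.38+0.73)/2 = 0.555 → q = 5.9×0.645×0.555 = 2.112 m³/s
Panel 2-3: Δb = 5.7 m, d̄ = (0.99+1.25)/2 = 1.12, v̄ = (0.73+1.00)/2 = 0.865 → q = 5.7×1.12×0.865 = 5.522 m³/s
Panel 3-4: Δb = 3.6 m, d̄ = (1.25+1.11)/2 = 1.18, v̄ = (1.00+0.94)/2 = 0.97 → q = 3.6×1.18×0.97 = 4.121 m³/s
Panel 4-5: Δb = 3.2 m, d̄ = (1.11+0.76)/2 = 0.935, v̄ = (0.94+0.75)/2 = 0.845 → q = 3.2×0.935×0.845 = 2.528 m³/s
Panel 5-6: Δb = 2.9 m, d̄ = (0.76+0.33)/2 = 0.545, v̄ = (0.75+0.80)/2 = 0.775 → q = 2.9×0.545×0.775 = 1.225 m³/s
Q = Σ q = 15.51 m³/s

15.5 m³/s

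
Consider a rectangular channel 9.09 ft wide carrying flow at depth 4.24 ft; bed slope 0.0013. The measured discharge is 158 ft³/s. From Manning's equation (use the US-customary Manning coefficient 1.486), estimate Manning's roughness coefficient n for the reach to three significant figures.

A = b·y = 9.09 × 4.24 = 38.54 ft²
P = b + 2y = 9.09 + 2×4.24 = 17.57 ft
R = A/P = 38.54/17.57 = 2.194 ft
n = (1.486/Q)·A·R^(2/3)·S^(1/2) = (1.486/158) × 38.54 × 1.688 × 0.03606 = 0.02206

0.0221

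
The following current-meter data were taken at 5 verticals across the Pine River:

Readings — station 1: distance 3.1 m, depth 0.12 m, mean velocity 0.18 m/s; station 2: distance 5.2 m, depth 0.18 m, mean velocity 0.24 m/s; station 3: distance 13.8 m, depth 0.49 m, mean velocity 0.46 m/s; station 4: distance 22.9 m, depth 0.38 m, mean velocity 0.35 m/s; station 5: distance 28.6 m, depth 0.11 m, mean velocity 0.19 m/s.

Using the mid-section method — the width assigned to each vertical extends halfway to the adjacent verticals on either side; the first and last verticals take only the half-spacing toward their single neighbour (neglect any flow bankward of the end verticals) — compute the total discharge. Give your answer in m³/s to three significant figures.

3.29 m³/s

w_1 = (5.2 − 3.1)/2 = 1.05 m; q_1 = 0.18 × 0.12 × 1.05 = 0.02268 m³/s
w_2 = (13.8 − 3.1)/2 = 5.35 m; q_2 = 0.24 × 0.18 × 5.35 = 0.2311 m³/s
w_3 = (22.9 − 5.2)/2 = 8.85 m; q_3 = 0.46 × 0.49 × 8.85 = 1.995 m³/s
w_4 = (28.6 − 13.8)/2 = 7.4 m; q_4 = 0.35 × 0.38 × 7.4 = 0.9842 m³/s
w_5 = (28.6 − 22.9)/2 = 2.85 m; q_5 = 0.19 × 0.11 × 2.85 = 0.05957 m³/s
Q = Σ qᵢ = 3.292 m³/s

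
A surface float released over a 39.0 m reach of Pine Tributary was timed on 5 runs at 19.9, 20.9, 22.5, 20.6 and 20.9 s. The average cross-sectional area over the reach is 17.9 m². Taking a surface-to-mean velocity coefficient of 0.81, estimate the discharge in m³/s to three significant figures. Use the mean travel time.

27.0 m³/s

t̄ = (19.9 + 20.9 + 22.5 + 20.6 + 20.9) / 5 = 20.96 s
v_surface = L / t̄ = 39.0 / 20.96 = 1.861 m/s
v_mean = 0.81 × 1.861 = 1.507 m/s
Q = A × v_mean = 17.9 × 1.507 = 26.98 m³/s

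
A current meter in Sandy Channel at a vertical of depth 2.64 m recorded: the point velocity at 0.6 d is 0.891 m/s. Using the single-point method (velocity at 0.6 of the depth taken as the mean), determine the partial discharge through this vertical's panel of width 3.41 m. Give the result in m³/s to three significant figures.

8.02 m³/s

v̄ = v₀.₆ = 0.891 m/s
q = v̄ × d × w = 0.8910 × 2.64 × 3.41 = 8.021 m³/s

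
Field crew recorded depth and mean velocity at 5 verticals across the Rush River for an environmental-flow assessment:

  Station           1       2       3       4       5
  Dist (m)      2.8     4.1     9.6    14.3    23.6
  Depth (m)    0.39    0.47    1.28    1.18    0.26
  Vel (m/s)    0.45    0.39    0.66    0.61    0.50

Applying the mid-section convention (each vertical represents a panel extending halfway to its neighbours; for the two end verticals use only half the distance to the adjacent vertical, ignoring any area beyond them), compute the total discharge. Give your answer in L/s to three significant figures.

w_1 = (4.1 − 2.8)/2 = 0.65 m; q_1 = 0.45 × 0.39 × 0.65 = 0.1141 m³/s
w_2 = (9.6 − 2.8)/2 = 3.4 m; q_2 = 0.39 × 0.47 × 3.4 = 0.6232 m³/s
w_3 = (14.3 − 4.1)/2 = 5.1 m; q_3 = 0.66 × 1.28 × 5.1 = 4.308 m³/s
w_4 = (23.6 − 9.6)/2 = 7 m; q_4 = 0.61 × 1.18 × 7 = 5.039 m³/s
w_5 = (23.6 − 14.3)/2 = 4.65 m; q_5 = 0.50 × 0.26 × 4.65 = 0.6045 m³/s
Q = Σ qᵢ = 10.69 m³/s
= 10.69 × 1000 = 10690 L/s

10700 L/s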